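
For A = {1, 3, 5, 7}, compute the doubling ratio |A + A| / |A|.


|A| = 4.
Compute A + A by enumerating all 16 pairs.
A + A = {2, 4, 6, 8, 10, 12, 14}, so |A + A| = 7.
K = |A + A| / |A| = 7/4 (already in lowest terms) ≈ 1.7500.
Reference: AP of size 4 gives K = 7/4 ≈ 1.7500; a fully generic set of size 4 gives K ≈ 2.5000.

|A| = 4, |A + A| = 7, K = 7/4.


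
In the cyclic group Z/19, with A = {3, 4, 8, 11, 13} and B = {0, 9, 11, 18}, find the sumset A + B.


Work in Z/19Z: reduce every sum a + b modulo 19.
Enumerate all 20 pairs:
a = 3: 3+0=3, 3+9=12, 3+11=14, 3+18=2
a = 4: 4+0=4, 4+9=13, 4+11=15, 4+18=3
a = 8: 8+0=8, 8+9=17, 8+11=0, 8+18=7
a = 11: 11+0=11, 11+9=1, 11+11=3, 11+18=10
a = 13: 13+0=13, 13+9=3, 13+11=5, 13+18=12
Distinct residues collected: {0, 1, 2, 3, 4, 5, 7, 8, 10, 11, 12, 13, 14, 15, 17}
|A + B| = 15 (out of 19 total residues).

A + B = {0, 1, 2, 3, 4, 5, 7, 8, 10, 11, 12, 13, 14, 15, 17}


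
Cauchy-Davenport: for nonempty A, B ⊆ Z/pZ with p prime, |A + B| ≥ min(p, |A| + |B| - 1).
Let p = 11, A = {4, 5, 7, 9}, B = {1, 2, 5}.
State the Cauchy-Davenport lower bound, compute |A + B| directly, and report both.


Cauchy-Davenport: |A + B| ≥ min(p, |A| + |B| - 1) for A, B nonempty in Z/pZ.
|A| = 4, |B| = 3, p = 11.
CD lower bound = min(11, 4 + 3 - 1) = min(11, 6) = 6.
Compute A + B mod 11 directly:
a = 4: 4+1=5, 4+2=6, 4+5=9
a = 5: 5+1=6, 5+2=7, 5+5=10
a = 7: 7+1=8, 7+2=9, 7+5=1
a = 9: 9+1=10, 9+2=0, 9+5=3
A + B = {0, 1, 3, 5, 6, 7, 8, 9, 10}, so |A + B| = 9.
Verify: 9 ≥ 6? Yes ✓.

CD lower bound = 6, actual |A + B| = 9.


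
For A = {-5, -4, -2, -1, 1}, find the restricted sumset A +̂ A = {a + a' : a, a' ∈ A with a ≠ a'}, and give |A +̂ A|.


Restricted sumset: A +̂ A = {a + a' : a ∈ A, a' ∈ A, a ≠ a'}.
Equivalently, take A + A and drop any sum 2a that is achievable ONLY as a + a for a ∈ A (i.e. sums representable only with equal summands).
Enumerate pairs (a, a') with a < a' (symmetric, so each unordered pair gives one sum; this covers all a ≠ a'):
  -5 + -4 = -9
  -5 + -2 = -7
  -5 + -1 = -6
  -5 + 1 = -4
  -4 + -2 = -6
  -4 + -1 = -5
  -4 + 1 = -3
  -2 + -1 = -3
  -2 + 1 = -1
  -1 + 1 = 0
Collected distinct sums: {-9, -7, -6, -5, -4, -3, -1, 0}
|A +̂ A| = 8
(Reference bound: |A +̂ A| ≥ 2|A| - 3 for |A| ≥ 2, with |A| = 5 giving ≥ 7.)

|A +̂ A| = 8


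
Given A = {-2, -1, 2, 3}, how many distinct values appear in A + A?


A + A = {a + a' : a, a' ∈ A}; |A| = 4.
General bounds: 2|A| - 1 ≤ |A + A| ≤ |A|(|A|+1)/2, i.e. 7 ≤ |A + A| ≤ 10.
Lower bound 2|A|-1 is attained iff A is an arithmetic progression.
Enumerate sums a + a' for a ≤ a' (symmetric, so this suffices):
a = -2: -2+-2=-4, -2+-1=-3, -2+2=0, -2+3=1
a = -1: -1+-1=-2, -1+2=1, -1+3=2
a = 2: 2+2=4, 2+3=5
a = 3: 3+3=6
Distinct sums: {-4, -3, -2, 0, 1, 2, 4, 5, 6}
|A + A| = 9

|A + A| = 9


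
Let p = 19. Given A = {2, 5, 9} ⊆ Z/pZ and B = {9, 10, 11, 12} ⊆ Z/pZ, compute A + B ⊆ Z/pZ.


Work in Z/19Z: reduce every sum a + b modulo 19.
Enumerate all 12 pairs:
a = 2: 2+9=11, 2+10=12, 2+11=13, 2+12=14
a = 5: 5+9=14, 5+10=15, 5+11=16, 5+12=17
a = 9: 9+9=18, 9+10=0, 9+11=1, 9+12=2
Distinct residues collected: {0, 1, 2, 11, 12, 13, 14, 15, 16, 17, 18}
|A + B| = 11 (out of 19 total residues).

A + B = {0, 1, 2, 11, 12, 13, 14, 15, 16, 17, 18}


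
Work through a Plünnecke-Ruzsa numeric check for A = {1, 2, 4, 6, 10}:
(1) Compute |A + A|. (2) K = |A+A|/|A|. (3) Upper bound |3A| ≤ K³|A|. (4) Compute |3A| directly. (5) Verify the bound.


|A| = 5.
Step 1: Compute A + A by enumerating all 25 pairs.
A + A = {2, 3, 4, 5, 6, 7, 8, 10, 11, 12, 14, 16, 20}, so |A + A| = 13.
Step 2: Doubling constant K = |A + A|/|A| = 13/5 = 13/5 ≈ 2.6000.
Step 3: Plünnecke-Ruzsa gives |3A| ≤ K³·|A| = (2.6000)³ · 5 ≈ 87.8800.
Step 4: Compute 3A = A + A + A directly by enumerating all triples (a,b,c) ∈ A³; |3A| = 22.
Step 5: Check 22 ≤ 87.8800? Yes ✓.

K = 13/5, Plünnecke-Ruzsa bound K³|A| ≈ 87.8800, |3A| = 22, inequality holds.


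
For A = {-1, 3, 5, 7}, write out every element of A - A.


A - A = {a - a' : a, a' ∈ A}.
Compute a - a' for each ordered pair (a, a'):
a = -1: -1--1=0, -1-3=-4, -1-5=-6, -1-7=-8
a = 3: 3--1=4, 3-3=0, 3-5=-2, 3-7=-4
a = 5: 5--1=6, 5-3=2, 5-5=0, 5-7=-2
a = 7: 7--1=8, 7-3=4, 7-5=2, 7-7=0
Collecting distinct values (and noting 0 appears from a-a):
A - A = {-8, -6, -4, -2, 0, 2, 4, 6, 8}
|A - A| = 9

A - A = {-8, -6, -4, -2, 0, 2, 4, 6, 8}


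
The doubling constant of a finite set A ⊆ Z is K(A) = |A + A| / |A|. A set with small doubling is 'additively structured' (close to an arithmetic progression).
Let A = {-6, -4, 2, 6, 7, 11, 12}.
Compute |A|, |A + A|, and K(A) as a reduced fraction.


|A| = 7.
Compute A + A by enumerating all 49 pairs.
A + A = {-12, -10, -8, -4, -2, 0, 1, 2, 3, 4, 5, 6, 7, 8, 9, 12, 13, 14, 17, 18, 19, 22, 23, 24}, so |A + A| = 24.
K = |A + A| / |A| = 24/7 (already in lowest terms) ≈ 3.4286.
Reference: AP of size 7 gives K = 13/7 ≈ 1.8571; a fully generic set of size 7 gives K ≈ 4.0000.

|A| = 7, |A + A| = 24, K = 24/7.


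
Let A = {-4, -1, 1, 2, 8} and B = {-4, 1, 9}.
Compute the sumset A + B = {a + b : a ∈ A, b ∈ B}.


A + B = {a + b : a ∈ A, b ∈ B}.
Enumerate all |A|·|B| = 5·3 = 15 pairs (a, b) and collect distinct sums.
a = -4: -4+-4=-8, -4+1=-3, -4+9=5
a = -1: -1+-4=-5, -1+1=0, -1+9=8
a = 1: 1+-4=-3, 1+1=2, 1+9=10
a = 2: 2+-4=-2, 2+1=3, 2+9=11
a = 8: 8+-4=4, 8+1=9, 8+9=17
Collecting distinct sums: A + B = {-8, -5, -3, -2, 0, 2, 3, 4, 5, 8, 9, 10, 11, 17}
|A + B| = 14

A + B = {-8, -5, -3, -2, 0, 2, 3, 4, 5, 8, 9, 10, 11, 17}


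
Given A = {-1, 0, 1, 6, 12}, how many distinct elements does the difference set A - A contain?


A - A = {a - a' : a, a' ∈ A}; |A| = 5.
Bounds: 2|A|-1 ≤ |A - A| ≤ |A|² - |A| + 1, i.e. 9 ≤ |A - A| ≤ 21.
Note: 0 ∈ A - A always (from a - a). The set is symmetric: if d ∈ A - A then -d ∈ A - A.
Enumerate nonzero differences d = a - a' with a > a' (then include -d):
Positive differences: {1, 2, 5, 6, 7, 11, 12, 13}
Full difference set: {0} ∪ (positive diffs) ∪ (negative diffs).
|A - A| = 1 + 2·8 = 17 (matches direct enumeration: 17).

|A - A| = 17


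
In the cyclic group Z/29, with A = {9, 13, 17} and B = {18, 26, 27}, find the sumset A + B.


Work in Z/29Z: reduce every sum a + b modulo 29.
Enumerate all 9 pairs:
a = 9: 9+18=27, 9+26=6, 9+27=7
a = 13: 13+18=2, 13+26=10, 13+27=11
a = 17: 17+18=6, 17+26=14, 17+27=15
Distinct residues collected: {2, 6, 7, 10, 11, 14, 15, 27}
|A + B| = 8 (out of 29 total residues).

A + B = {2, 6, 7, 10, 11, 14, 15, 27}


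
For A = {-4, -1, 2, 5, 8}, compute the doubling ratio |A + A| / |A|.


|A| = 5.
Compute A + A by enumerating all 25 pairs.
A + A = {-8, -5, -2, 1, 4, 7, 10, 13, 16}, so |A + A| = 9.
K = |A + A| / |A| = 9/5 (already in lowest terms) ≈ 1.8000.
Reference: AP of size 5 gives K = 9/5 ≈ 1.8000; a fully generic set of size 5 gives K ≈ 3.0000.

|A| = 5, |A + A| = 9, K = 9/5.


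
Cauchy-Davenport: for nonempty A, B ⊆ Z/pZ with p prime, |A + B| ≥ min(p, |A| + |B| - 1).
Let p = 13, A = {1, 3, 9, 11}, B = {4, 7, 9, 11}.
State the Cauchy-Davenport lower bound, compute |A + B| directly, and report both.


Cauchy-Davenport: |A + B| ≥ min(p, |A| + |B| - 1) for A, B nonempty in Z/pZ.
|A| = 4, |B| = 4, p = 13.
CD lower bound = min(13, 4 + 4 - 1) = min(13, 7) = 7.
Compute A + B mod 13 directly:
a = 1: 1+4=5, 1+7=8, 1+9=10, 1+11=12
a = 3: 3+4=7, 3+7=10, 3+9=12, 3+11=1
a = 9: 9+4=0, 9+7=3, 9+9=5, 9+11=7
a = 11: 11+4=2, 11+7=5, 11+9=7, 11+11=9
A + B = {0, 1, 2, 3, 5, 7, 8, 9, 10, 12}, so |A + B| = 10.
Verify: 10 ≥ 7? Yes ✓.

CD lower bound = 7, actual |A + B| = 10.


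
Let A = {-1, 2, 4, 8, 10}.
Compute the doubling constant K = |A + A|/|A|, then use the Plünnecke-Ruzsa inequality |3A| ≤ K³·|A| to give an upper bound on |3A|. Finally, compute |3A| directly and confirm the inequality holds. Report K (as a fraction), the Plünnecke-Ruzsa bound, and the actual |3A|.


|A| = 5.
Step 1: Compute A + A by enumerating all 25 pairs.
A + A = {-2, 1, 3, 4, 6, 7, 8, 9, 10, 12, 14, 16, 18, 20}, so |A + A| = 14.
Step 2: Doubling constant K = |A + A|/|A| = 14/5 = 14/5 ≈ 2.8000.
Step 3: Plünnecke-Ruzsa gives |3A| ≤ K³·|A| = (2.8000)³ · 5 ≈ 109.7600.
Step 4: Compute 3A = A + A + A directly by enumerating all triples (a,b,c) ∈ A³; |3A| = 25.
Step 5: Check 25 ≤ 109.7600? Yes ✓.

K = 14/5, Plünnecke-Ruzsa bound K³|A| ≈ 109.7600, |3A| = 25, inequality holds.


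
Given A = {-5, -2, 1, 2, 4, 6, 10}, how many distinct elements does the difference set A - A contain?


A - A = {a - a' : a, a' ∈ A}; |A| = 7.
Bounds: 2|A|-1 ≤ |A - A| ≤ |A|² - |A| + 1, i.e. 13 ≤ |A - A| ≤ 43.
Note: 0 ∈ A - A always (from a - a). The set is symmetric: if d ∈ A - A then -d ∈ A - A.
Enumerate nonzero differences d = a - a' with a > a' (then include -d):
Positive differences: {1, 2, 3, 4, 5, 6, 7, 8, 9, 11, 12, 15}
Full difference set: {0} ∪ (positive diffs) ∪ (negative diffs).
|A - A| = 1 + 2·12 = 25 (matches direct enumeration: 25).

|A - A| = 25


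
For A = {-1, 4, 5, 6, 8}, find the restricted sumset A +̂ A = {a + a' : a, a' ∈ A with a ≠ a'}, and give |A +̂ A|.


Restricted sumset: A +̂ A = {a + a' : a ∈ A, a' ∈ A, a ≠ a'}.
Equivalently, take A + A and drop any sum 2a that is achievable ONLY as a + a for a ∈ A (i.e. sums representable only with equal summands).
Enumerate pairs (a, a') with a < a' (symmetric, so each unordered pair gives one sum; this covers all a ≠ a'):
  -1 + 4 = 3
  -1 + 5 = 4
  -1 + 6 = 5
  -1 + 8 = 7
  4 + 5 = 9
  4 + 6 = 10
  4 + 8 = 12
  5 + 6 = 11
  5 + 8 = 13
  6 + 8 = 14
Collected distinct sums: {3, 4, 5, 7, 9, 10, 11, 12, 13, 14}
|A +̂ A| = 10
(Reference bound: |A +̂ A| ≥ 2|A| - 3 for |A| ≥ 2, with |A| = 5 giving ≥ 7.)

|A +̂ A| = 10


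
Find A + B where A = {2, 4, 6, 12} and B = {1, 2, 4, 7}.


A + B = {a + b : a ∈ A, b ∈ B}.
Enumerate all |A|·|B| = 4·4 = 16 pairs (a, b) and collect distinct sums.
a = 2: 2+1=3, 2+2=4, 2+4=6, 2+7=9
a = 4: 4+1=5, 4+2=6, 4+4=8, 4+7=11
a = 6: 6+1=7, 6+2=8, 6+4=10, 6+7=13
a = 12: 12+1=13, 12+2=14, 12+4=16, 12+7=19
Collecting distinct sums: A + B = {3, 4, 5, 6, 7, 8, 9, 10, 11, 13, 14, 16, 19}
|A + B| = 13

A + B = {3, 4, 5, 6, 7, 8, 9, 10, 11, 13, 14, 16, 19}


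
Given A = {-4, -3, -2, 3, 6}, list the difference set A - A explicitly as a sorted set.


A - A = {a - a' : a, a' ∈ A}.
Compute a - a' for each ordered pair (a, a'):
a = -4: -4--4=0, -4--3=-1, -4--2=-2, -4-3=-7, -4-6=-10
a = -3: -3--4=1, -3--3=0, -3--2=-1, -3-3=-6, -3-6=-9
a = -2: -2--4=2, -2--3=1, -2--2=0, -2-3=-5, -2-6=-8
a = 3: 3--4=7, 3--3=6, 3--2=5, 3-3=0, 3-6=-3
a = 6: 6--4=10, 6--3=9, 6--2=8, 6-3=3, 6-6=0
Collecting distinct values (and noting 0 appears from a-a):
A - A = {-10, -9, -8, -7, -6, -5, -3, -2, -1, 0, 1, 2, 3, 5, 6, 7, 8, 9, 10}
|A - A| = 19

A - A = {-10, -9, -8, -7, -6, -5, -3, -2, -1, 0, 1, 2, 3, 5, 6, 7, 8, 9, 10}


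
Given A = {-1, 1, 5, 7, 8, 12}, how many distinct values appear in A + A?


A + A = {a + a' : a, a' ∈ A}; |A| = 6.
General bounds: 2|A| - 1 ≤ |A + A| ≤ |A|(|A|+1)/2, i.e. 11 ≤ |A + A| ≤ 21.
Lower bound 2|A|-1 is attained iff A is an arithmetic progression.
Enumerate sums a + a' for a ≤ a' (symmetric, so this suffices):
a = -1: -1+-1=-2, -1+1=0, -1+5=4, -1+7=6, -1+8=7, -1+12=11
a = 1: 1+1=2, 1+5=6, 1+7=8, 1+8=9, 1+12=13
a = 5: 5+5=10, 5+7=12, 5+8=13, 5+12=17
a = 7: 7+7=14, 7+8=15, 7+12=19
a = 8: 8+8=16, 8+12=20
a = 12: 12+12=24
Distinct sums: {-2, 0, 2, 4, 6, 7, 8, 9, 10, 11, 12, 13, 14, 15, 16, 17, 19, 20, 24}
|A + A| = 19

|A + A| = 19


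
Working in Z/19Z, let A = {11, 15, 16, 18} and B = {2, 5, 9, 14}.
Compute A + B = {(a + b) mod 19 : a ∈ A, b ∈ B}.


Work in Z/19Z: reduce every sum a + b modulo 19.
Enumerate all 16 pairs:
a = 11: 11+2=13, 11+5=16, 11+9=1, 11+14=6
a = 15: 15+2=17, 15+5=1, 15+9=5, 15+14=10
a = 16: 16+2=18, 16+5=2, 16+9=6, 16+14=11
a = 18: 18+2=1, 18+5=4, 18+9=8, 18+14=13
Distinct residues collected: {1, 2, 4, 5, 6, 8, 10, 11, 13, 16, 17, 18}
|A + B| = 12 (out of 19 total residues).

A + B = {1, 2, 4, 5, 6, 8, 10, 11, 13, 16, 17, 18}


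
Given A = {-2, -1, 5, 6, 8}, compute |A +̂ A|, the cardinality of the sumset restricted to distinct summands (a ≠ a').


Restricted sumset: A +̂ A = {a + a' : a ∈ A, a' ∈ A, a ≠ a'}.
Equivalently, take A + A and drop any sum 2a that is achievable ONLY as a + a for a ∈ A (i.e. sums representable only with equal summands).
Enumerate pairs (a, a') with a < a' (symmetric, so each unordered pair gives one sum; this covers all a ≠ a'):
  -2 + -1 = -3
  -2 + 5 = 3
  -2 + 6 = 4
  -2 + 8 = 6
  -1 + 5 = 4
  -1 + 6 = 5
  -1 + 8 = 7
  5 + 6 = 11
  5 + 8 = 13
  6 + 8 = 14
Collected distinct sums: {-3, 3, 4, 5, 6, 7, 11, 13, 14}
|A +̂ A| = 9
(Reference bound: |A +̂ A| ≥ 2|A| - 3 for |A| ≥ 2, with |A| = 5 giving ≥ 7.)

|A +̂ A| = 9


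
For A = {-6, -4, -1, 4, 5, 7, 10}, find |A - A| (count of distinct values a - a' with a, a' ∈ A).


A - A = {a - a' : a, a' ∈ A}; |A| = 7.
Bounds: 2|A|-1 ≤ |A - A| ≤ |A|² - |A| + 1, i.e. 13 ≤ |A - A| ≤ 43.
Note: 0 ∈ A - A always (from a - a). The set is symmetric: if d ∈ A - A then -d ∈ A - A.
Enumerate nonzero differences d = a - a' with a > a' (then include -d):
Positive differences: {1, 2, 3, 5, 6, 8, 9, 10, 11, 13, 14, 16}
Full difference set: {0} ∪ (positive diffs) ∪ (negative diffs).
|A - A| = 1 + 2·12 = 25 (matches direct enumeration: 25).

|A - A| = 25


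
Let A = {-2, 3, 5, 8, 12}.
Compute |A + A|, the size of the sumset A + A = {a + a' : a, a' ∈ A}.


A + A = {a + a' : a, a' ∈ A}; |A| = 5.
General bounds: 2|A| - 1 ≤ |A + A| ≤ |A|(|A|+1)/2, i.e. 9 ≤ |A + A| ≤ 15.
Lower bound 2|A|-1 is attained iff A is an arithmetic progression.
Enumerate sums a + a' for a ≤ a' (symmetric, so this suffices):
a = -2: -2+-2=-4, -2+3=1, -2+5=3, -2+8=6, -2+12=10
a = 3: 3+3=6, 3+5=8, 3+8=11, 3+12=15
a = 5: 5+5=10, 5+8=13, 5+12=17
a = 8: 8+8=16, 8+12=20
a = 12: 12+12=24
Distinct sums: {-4, 1, 3, 6, 8, 10, 11, 13, 15, 16, 17, 20, 24}
|A + A| = 13

|A + A| = 13


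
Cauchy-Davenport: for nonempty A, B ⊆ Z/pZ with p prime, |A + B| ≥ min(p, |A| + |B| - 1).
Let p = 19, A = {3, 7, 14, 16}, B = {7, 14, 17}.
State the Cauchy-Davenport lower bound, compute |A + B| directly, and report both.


Cauchy-Davenport: |A + B| ≥ min(p, |A| + |B| - 1) for A, B nonempty in Z/pZ.
|A| = 4, |B| = 3, p = 19.
CD lower bound = min(19, 4 + 3 - 1) = min(19, 6) = 6.
Compute A + B mod 19 directly:
a = 3: 3+7=10, 3+14=17, 3+17=1
a = 7: 7+7=14, 7+14=2, 7+17=5
a = 14: 14+7=2, 14+14=9, 14+17=12
a = 16: 16+7=4, 16+14=11, 16+17=14
A + B = {1, 2, 4, 5, 9, 10, 11, 12, 14, 17}, so |A + B| = 10.
Verify: 10 ≥ 6? Yes ✓.

CD lower bound = 6, actual |A + B| = 10.


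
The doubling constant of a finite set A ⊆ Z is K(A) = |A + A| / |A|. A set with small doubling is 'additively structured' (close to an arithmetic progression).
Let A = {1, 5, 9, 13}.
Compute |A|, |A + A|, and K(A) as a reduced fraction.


|A| = 4.
Compute A + A by enumerating all 16 pairs.
A + A = {2, 6, 10, 14, 18, 22, 26}, so |A + A| = 7.
K = |A + A| / |A| = 7/4 (already in lowest terms) ≈ 1.7500.
Reference: AP of size 4 gives K = 7/4 ≈ 1.7500; a fully generic set of size 4 gives K ≈ 2.5000.

|A| = 4, |A + A| = 7, K = 7/4.


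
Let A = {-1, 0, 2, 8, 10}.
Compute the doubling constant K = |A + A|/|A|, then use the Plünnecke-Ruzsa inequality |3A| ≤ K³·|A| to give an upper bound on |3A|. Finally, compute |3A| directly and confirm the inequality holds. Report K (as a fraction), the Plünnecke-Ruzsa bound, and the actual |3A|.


|A| = 5.
Step 1: Compute A + A by enumerating all 25 pairs.
A + A = {-2, -1, 0, 1, 2, 4, 7, 8, 9, 10, 12, 16, 18, 20}, so |A + A| = 14.
Step 2: Doubling constant K = |A + A|/|A| = 14/5 = 14/5 ≈ 2.8000.
Step 3: Plünnecke-Ruzsa gives |3A| ≤ K³·|A| = (2.8000)³ · 5 ≈ 109.7600.
Step 4: Compute 3A = A + A + A directly by enumerating all triples (a,b,c) ∈ A³; |3A| = 27.
Step 5: Check 27 ≤ 109.7600? Yes ✓.

K = 14/5, Plünnecke-Ruzsa bound K³|A| ≈ 109.7600, |3A| = 27, inequality holds.


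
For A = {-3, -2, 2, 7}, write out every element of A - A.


A - A = {a - a' : a, a' ∈ A}.
Compute a - a' for each ordered pair (a, a'):
a = -3: -3--3=0, -3--2=-1, -3-2=-5, -3-7=-10
a = -2: -2--3=1, -2--2=0, -2-2=-4, -2-7=-9
a = 2: 2--3=5, 2--2=4, 2-2=0, 2-7=-5
a = 7: 7--3=10, 7--2=9, 7-2=5, 7-7=0
Collecting distinct values (and noting 0 appears from a-a):
A - A = {-10, -9, -5, -4, -1, 0, 1, 4, 5, 9, 10}
|A - A| = 11

A - A = {-10, -9, -5, -4, -1, 0, 1, 4, 5, 9, 10}


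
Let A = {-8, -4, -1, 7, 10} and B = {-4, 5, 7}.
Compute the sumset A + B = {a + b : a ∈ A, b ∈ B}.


A + B = {a + b : a ∈ A, b ∈ B}.
Enumerate all |A|·|B| = 5·3 = 15 pairs (a, b) and collect distinct sums.
a = -8: -8+-4=-12, -8+5=-3, -8+7=-1
a = -4: -4+-4=-8, -4+5=1, -4+7=3
a = -1: -1+-4=-5, -1+5=4, -1+7=6
a = 7: 7+-4=3, 7+5=12, 7+7=14
a = 10: 10+-4=6, 10+5=15, 10+7=17
Collecting distinct sums: A + B = {-12, -8, -5, -3, -1, 1, 3, 4, 6, 12, 14, 15, 17}
|A + B| = 13

A + B = {-12, -8, -5, -3, -1, 1, 3, 4, 6, 12, 14, 15, 17}


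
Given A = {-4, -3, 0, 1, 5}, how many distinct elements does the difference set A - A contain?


A - A = {a - a' : a, a' ∈ A}; |A| = 5.
Bounds: 2|A|-1 ≤ |A - A| ≤ |A|² - |A| + 1, i.e. 9 ≤ |A - A| ≤ 21.
Note: 0 ∈ A - A always (from a - a). The set is symmetric: if d ∈ A - A then -d ∈ A - A.
Enumerate nonzero differences d = a - a' with a > a' (then include -d):
Positive differences: {1, 3, 4, 5, 8, 9}
Full difference set: {0} ∪ (positive diffs) ∪ (negative diffs).
|A - A| = 1 + 2·6 = 13 (matches direct enumeration: 13).

|A - A| = 13


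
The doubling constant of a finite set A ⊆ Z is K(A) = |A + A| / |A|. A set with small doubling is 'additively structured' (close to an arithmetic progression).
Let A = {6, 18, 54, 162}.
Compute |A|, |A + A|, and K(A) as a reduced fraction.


|A| = 4.
Compute A + A by enumerating all 16 pairs.
A + A = {12, 24, 36, 60, 72, 108, 168, 180, 216, 324}, so |A + A| = 10.
K = |A + A| / |A| = 10/4 = 5/2 ≈ 2.5000.
Reference: AP of size 4 gives K = 7/4 ≈ 1.7500; a fully generic set of size 4 gives K ≈ 2.5000.

|A| = 4, |A + A| = 10, K = 10/4 = 5/2.


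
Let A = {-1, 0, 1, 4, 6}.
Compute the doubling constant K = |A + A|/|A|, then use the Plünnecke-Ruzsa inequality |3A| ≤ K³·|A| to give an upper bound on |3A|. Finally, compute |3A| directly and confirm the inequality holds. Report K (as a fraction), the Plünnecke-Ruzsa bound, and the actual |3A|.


|A| = 5.
Step 1: Compute A + A by enumerating all 25 pairs.
A + A = {-2, -1, 0, 1, 2, 3, 4, 5, 6, 7, 8, 10, 12}, so |A + A| = 13.
Step 2: Doubling constant K = |A + A|/|A| = 13/5 = 13/5 ≈ 2.6000.
Step 3: Plünnecke-Ruzsa gives |3A| ≤ K³·|A| = (2.6000)³ · 5 ≈ 87.8800.
Step 4: Compute 3A = A + A + A directly by enumerating all triples (a,b,c) ∈ A³; |3A| = 20.
Step 5: Check 20 ≤ 87.8800? Yes ✓.

K = 13/5, Plünnecke-Ruzsa bound K³|A| ≈ 87.8800, |3A| = 20, inequality holds.


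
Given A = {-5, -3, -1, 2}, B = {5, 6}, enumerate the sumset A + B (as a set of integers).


A + B = {a + b : a ∈ A, b ∈ B}.
Enumerate all |A|·|B| = 4·2 = 8 pairs (a, b) and collect distinct sums.
a = -5: -5+5=0, -5+6=1
a = -3: -3+5=2, -3+6=3
a = -1: -1+5=4, -1+6=5
a = 2: 2+5=7, 2+6=8
Collecting distinct sums: A + B = {0, 1, 2, 3, 4, 5, 7, 8}
|A + B| = 8

A + B = {0, 1, 2, 3, 4, 5, 7, 8}


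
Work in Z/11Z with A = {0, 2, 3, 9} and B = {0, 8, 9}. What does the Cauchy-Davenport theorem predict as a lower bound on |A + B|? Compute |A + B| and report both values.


Cauchy-Davenport: |A + B| ≥ min(p, |A| + |B| - 1) for A, B nonempty in Z/pZ.
|A| = 4, |B| = 3, p = 11.
CD lower bound = min(11, 4 + 3 - 1) = min(11, 6) = 6.
Compute A + B mod 11 directly:
a = 0: 0+0=0, 0+8=8, 0+9=9
a = 2: 2+0=2, 2+8=10, 2+9=0
a = 3: 3+0=3, 3+8=0, 3+9=1
a = 9: 9+0=9, 9+8=6, 9+9=7
A + B = {0, 1, 2, 3, 6, 7, 8, 9, 10}, so |A + B| = 9.
Verify: 9 ≥ 6? Yes ✓.

CD lower bound = 6, actual |A + B| = 9.


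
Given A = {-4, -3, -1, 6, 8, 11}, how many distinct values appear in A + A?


A + A = {a + a' : a, a' ∈ A}; |A| = 6.
General bounds: 2|A| - 1 ≤ |A + A| ≤ |A|(|A|+1)/2, i.e. 11 ≤ |A + A| ≤ 21.
Lower bound 2|A|-1 is attained iff A is an arithmetic progression.
Enumerate sums a + a' for a ≤ a' (symmetric, so this suffices):
a = -4: -4+-4=-8, -4+-3=-7, -4+-1=-5, -4+6=2, -4+8=4, -4+11=7
a = -3: -3+-3=-6, -3+-1=-4, -3+6=3, -3+8=5, -3+11=8
a = -1: -1+-1=-2, -1+6=5, -1+8=7, -1+11=10
a = 6: 6+6=12, 6+8=14, 6+11=17
a = 8: 8+8=16, 8+11=19
a = 11: 11+11=22
Distinct sums: {-8, -7, -6, -5, -4, -2, 2, 3, 4, 5, 7, 8, 10, 12, 14, 16, 17, 19, 22}
|A + A| = 19

|A + A| = 19


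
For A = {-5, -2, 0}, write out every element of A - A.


A - A = {a - a' : a, a' ∈ A}.
Compute a - a' for each ordered pair (a, a'):
a = -5: -5--5=0, -5--2=-3, -5-0=-5
a = -2: -2--5=3, -2--2=0, -2-0=-2
a = 0: 0--5=5, 0--2=2, 0-0=0
Collecting distinct values (and noting 0 appears from a-a):
A - A = {-5, -3, -2, 0, 2, 3, 5}
|A - A| = 7

A - A = {-5, -3, -2, 0, 2, 3, 5}


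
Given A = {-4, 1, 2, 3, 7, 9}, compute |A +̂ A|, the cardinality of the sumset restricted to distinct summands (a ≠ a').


Restricted sumset: A +̂ A = {a + a' : a ∈ A, a' ∈ A, a ≠ a'}.
Equivalently, take A + A and drop any sum 2a that is achievable ONLY as a + a for a ∈ A (i.e. sums representable only with equal summands).
Enumerate pairs (a, a') with a < a' (symmetric, so each unordered pair gives one sum; this covers all a ≠ a'):
  -4 + 1 = -3
  -4 + 2 = -2
  -4 + 3 = -1
  -4 + 7 = 3
  -4 + 9 = 5
  1 + 2 = 3
  1 + 3 = 4
  1 + 7 = 8
  1 + 9 = 10
  2 + 3 = 5
  2 + 7 = 9
  2 + 9 = 11
  3 + 7 = 10
  3 + 9 = 12
  7 + 9 = 16
Collected distinct sums: {-3, -2, -1, 3, 4, 5, 8, 9, 10, 11, 12, 16}
|A +̂ A| = 12
(Reference bound: |A +̂ A| ≥ 2|A| - 3 for |A| ≥ 2, with |A| = 6 giving ≥ 9.)

|A +̂ A| = 12


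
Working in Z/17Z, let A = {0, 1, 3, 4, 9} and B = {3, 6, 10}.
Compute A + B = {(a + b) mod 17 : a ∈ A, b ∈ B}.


Work in Z/17Z: reduce every sum a + b modulo 17.
Enumerate all 15 pairs:
a = 0: 0+3=3, 0+6=6, 0+10=10
a = 1: 1+3=4, 1+6=7, 1+10=11
a = 3: 3+3=6, 3+6=9, 3+10=13
a = 4: 4+3=7, 4+6=10, 4+10=14
a = 9: 9+3=12, 9+6=15, 9+10=2
Distinct residues collected: {2, 3, 4, 6, 7, 9, 10, 11, 12, 13, 14, 15}
|A + B| = 12 (out of 17 total residues).

A + B = {2, 3, 4, 6, 7, 9, 10, 11, 12, 13, 14, 15}


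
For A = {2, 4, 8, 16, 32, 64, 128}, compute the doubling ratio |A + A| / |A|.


|A| = 7.
Compute A + A by enumerating all 49 pairs.
A + A = {4, 6, 8, 10, 12, 16, 18, 20, 24, 32, 34, 36, 40, 48, 64, 66, 68, 72, 80, 96, 128, 130, 132, 136, 144, 160, 192, 256}, so |A + A| = 28.
K = |A + A| / |A| = 28/7 = 4/1 ≈ 4.0000.
Reference: AP of size 7 gives K = 13/7 ≈ 1.8571; a fully generic set of size 7 gives K ≈ 4.0000.

|A| = 7, |A + A| = 28, K = 28/7 = 4/1.


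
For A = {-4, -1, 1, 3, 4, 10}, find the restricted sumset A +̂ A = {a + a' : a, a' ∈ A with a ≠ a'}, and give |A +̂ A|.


Restricted sumset: A +̂ A = {a + a' : a ∈ A, a' ∈ A, a ≠ a'}.
Equivalently, take A + A and drop any sum 2a that is achievable ONLY as a + a for a ∈ A (i.e. sums representable only with equal summands).
Enumerate pairs (a, a') with a < a' (symmetric, so each unordered pair gives one sum; this covers all a ≠ a'):
  -4 + -1 = -5
  -4 + 1 = -3
  -4 + 3 = -1
  -4 + 4 = 0
  -4 + 10 = 6
  -1 + 1 = 0
  -1 + 3 = 2
  -1 + 4 = 3
  -1 + 10 = 9
  1 + 3 = 4
  1 + 4 = 5
  1 + 10 = 11
  3 + 4 = 7
  3 + 10 = 13
  4 + 10 = 14
Collected distinct sums: {-5, -3, -1, 0, 2, 3, 4, 5, 6, 7, 9, 11, 13, 14}
|A +̂ A| = 14
(Reference bound: |A +̂ A| ≥ 2|A| - 3 for |A| ≥ 2, with |A| = 6 giving ≥ 9.)

|A +̂ A| = 14


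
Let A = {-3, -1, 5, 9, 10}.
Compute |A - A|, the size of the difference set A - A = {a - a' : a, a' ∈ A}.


A - A = {a - a' : a, a' ∈ A}; |A| = 5.
Bounds: 2|A|-1 ≤ |A - A| ≤ |A|² - |A| + 1, i.e. 9 ≤ |A - A| ≤ 21.
Note: 0 ∈ A - A always (from a - a). The set is symmetric: if d ∈ A - A then -d ∈ A - A.
Enumerate nonzero differences d = a - a' with a > a' (then include -d):
Positive differences: {1, 2, 4, 5, 6, 8, 10, 11, 12, 13}
Full difference set: {0} ∪ (positive diffs) ∪ (negative diffs).
|A - A| = 1 + 2·10 = 21 (matches direct enumeration: 21).

|A - A| = 21


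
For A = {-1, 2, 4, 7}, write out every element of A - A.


A - A = {a - a' : a, a' ∈ A}.
Compute a - a' for each ordered pair (a, a'):
a = -1: -1--1=0, -1-2=-3, -1-4=-5, -1-7=-8
a = 2: 2--1=3, 2-2=0, 2-4=-2, 2-7=-5
a = 4: 4--1=5, 4-2=2, 4-4=0, 4-7=-3
a = 7: 7--1=8, 7-2=5, 7-4=3, 7-7=0
Collecting distinct values (and noting 0 appears from a-a):
A - A = {-8, -5, -3, -2, 0, 2, 3, 5, 8}
|A - A| = 9

A - A = {-8, -5, -3, -2, 0, 2, 3, 5, 8}


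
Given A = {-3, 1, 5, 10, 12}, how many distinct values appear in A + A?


A + A = {a + a' : a, a' ∈ A}; |A| = 5.
General bounds: 2|A| - 1 ≤ |A + A| ≤ |A|(|A|+1)/2, i.e. 9 ≤ |A + A| ≤ 15.
Lower bound 2|A|-1 is attained iff A is an arithmetic progression.
Enumerate sums a + a' for a ≤ a' (symmetric, so this suffices):
a = -3: -3+-3=-6, -3+1=-2, -3+5=2, -3+10=7, -3+12=9
a = 1: 1+1=2, 1+5=6, 1+10=11, 1+12=13
a = 5: 5+5=10, 5+10=15, 5+12=17
a = 10: 10+10=20, 10+12=22
a = 12: 12+12=24
Distinct sums: {-6, -2, 2, 6, 7, 9, 10, 11, 13, 15, 17, 20, 22, 24}
|A + A| = 14

|A + A| = 14


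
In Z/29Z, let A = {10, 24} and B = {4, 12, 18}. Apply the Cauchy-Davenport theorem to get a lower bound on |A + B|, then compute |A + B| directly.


Cauchy-Davenport: |A + B| ≥ min(p, |A| + |B| - 1) for A, B nonempty in Z/pZ.
|A| = 2, |B| = 3, p = 29.
CD lower bound = min(29, 2 + 3 - 1) = min(29, 4) = 4.
Compute A + B mod 29 directly:
a = 10: 10+4=14, 10+12=22, 10+18=28
a = 24: 24+4=28, 24+12=7, 24+18=13
A + B = {7, 13, 14, 22, 28}, so |A + B| = 5.
Verify: 5 ≥ 4? Yes ✓.

CD lower bound = 4, actual |A + B| = 5.


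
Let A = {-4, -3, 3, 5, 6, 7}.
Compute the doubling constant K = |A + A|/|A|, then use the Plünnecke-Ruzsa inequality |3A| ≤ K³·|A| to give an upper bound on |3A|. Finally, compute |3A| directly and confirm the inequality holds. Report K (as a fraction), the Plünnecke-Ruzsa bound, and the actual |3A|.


|A| = 6.
Step 1: Compute A + A by enumerating all 36 pairs.
A + A = {-8, -7, -6, -1, 0, 1, 2, 3, 4, 6, 8, 9, 10, 11, 12, 13, 14}, so |A + A| = 17.
Step 2: Doubling constant K = |A + A|/|A| = 17/6 = 17/6 ≈ 2.8333.
Step 3: Plünnecke-Ruzsa gives |3A| ≤ K³·|A| = (2.8333)³ · 6 ≈ 136.4722.
Step 4: Compute 3A = A + A + A directly by enumerating all triples (a,b,c) ∈ A³; |3A| = 31.
Step 5: Check 31 ≤ 136.4722? Yes ✓.

K = 17/6, Plünnecke-Ruzsa bound K³|A| ≈ 136.4722, |3A| = 31, inequality holds.


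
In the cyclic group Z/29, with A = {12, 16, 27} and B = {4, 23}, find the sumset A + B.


Work in Z/29Z: reduce every sum a + b modulo 29.
Enumerate all 6 pairs:
a = 12: 12+4=16, 12+23=6
a = 16: 16+4=20, 16+23=10
a = 27: 27+4=2, 27+23=21
Distinct residues collected: {2, 6, 10, 16, 20, 21}
|A + B| = 6 (out of 29 total residues).

A + B = {2, 6, 10, 16, 20, 21}


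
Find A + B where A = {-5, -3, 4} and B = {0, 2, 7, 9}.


A + B = {a + b : a ∈ A, b ∈ B}.
Enumerate all |A|·|B| = 3·4 = 12 pairs (a, b) and collect distinct sums.
a = -5: -5+0=-5, -5+2=-3, -5+7=2, -5+9=4
a = -3: -3+0=-3, -3+2=-1, -3+7=4, -3+9=6
a = 4: 4+0=4, 4+2=6, 4+7=11, 4+9=13
Collecting distinct sums: A + B = {-5, -3, -1, 2, 4, 6, 11, 13}
|A + B| = 8

A + B = {-5, -3, -1, 2, 4, 6, 11, 13}


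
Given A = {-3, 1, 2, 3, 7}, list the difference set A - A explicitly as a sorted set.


A - A = {a - a' : a, a' ∈ A}.
Compute a - a' for each ordered pair (a, a'):
a = -3: -3--3=0, -3-1=-4, -3-2=-5, -3-3=-6, -3-7=-10
a = 1: 1--3=4, 1-1=0, 1-2=-1, 1-3=-2, 1-7=-6
a = 2: 2--3=5, 2-1=1, 2-2=0, 2-3=-1, 2-7=-5
a = 3: 3--3=6, 3-1=2, 3-2=1, 3-3=0, 3-7=-4
a = 7: 7--3=10, 7-1=6, 7-2=5, 7-3=4, 7-7=0
Collecting distinct values (and noting 0 appears from a-a):
A - A = {-10, -6, -5, -4, -2, -1, 0, 1, 2, 4, 5, 6, 10}
|A - A| = 13

A - A = {-10, -6, -5, -4, -2, -1, 0, 1, 2, 4, 5, 6, 10}


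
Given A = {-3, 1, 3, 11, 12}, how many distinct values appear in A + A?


A + A = {a + a' : a, a' ∈ A}; |A| = 5.
General bounds: 2|A| - 1 ≤ |A + A| ≤ |A|(|A|+1)/2, i.e. 9 ≤ |A + A| ≤ 15.
Lower bound 2|A|-1 is attained iff A is an arithmetic progression.
Enumerate sums a + a' for a ≤ a' (symmetric, so this suffices):
a = -3: -3+-3=-6, -3+1=-2, -3+3=0, -3+11=8, -3+12=9
a = 1: 1+1=2, 1+3=4, 1+11=12, 1+12=13
a = 3: 3+3=6, 3+11=14, 3+12=15
a = 11: 11+11=22, 11+12=23
a = 12: 12+12=24
Distinct sums: {-6, -2, 0, 2, 4, 6, 8, 9, 12, 13, 14, 15, 22, 23, 24}
|A + A| = 15

|A + A| = 15


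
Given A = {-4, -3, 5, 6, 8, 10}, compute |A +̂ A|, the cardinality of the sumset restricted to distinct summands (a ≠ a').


Restricted sumset: A +̂ A = {a + a' : a ∈ A, a' ∈ A, a ≠ a'}.
Equivalently, take A + A and drop any sum 2a that is achievable ONLY as a + a for a ∈ A (i.e. sums representable only with equal summands).
Enumerate pairs (a, a') with a < a' (symmetric, so each unordered pair gives one sum; this covers all a ≠ a'):
  -4 + -3 = -7
  -4 + 5 = 1
  -4 + 6 = 2
  -4 + 8 = 4
  -4 + 10 = 6
  -3 + 5 = 2
  -3 + 6 = 3
  -3 + 8 = 5
  -3 + 10 = 7
  5 + 6 = 11
  5 + 8 = 13
  5 + 10 = 15
  6 + 8 = 14
  6 + 10 = 16
  8 + 10 = 18
Collected distinct sums: {-7, 1, 2, 3, 4, 5, 6, 7, 11, 13, 14, 15, 16, 18}
|A +̂ A| = 14
(Reference bound: |A +̂ A| ≥ 2|A| - 3 for |A| ≥ 2, with |A| = 6 giving ≥ 9.)

|A +̂ A| = 14


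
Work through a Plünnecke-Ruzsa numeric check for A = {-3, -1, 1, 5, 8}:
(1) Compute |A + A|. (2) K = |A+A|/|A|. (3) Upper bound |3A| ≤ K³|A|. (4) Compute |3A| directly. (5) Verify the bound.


|A| = 5.
Step 1: Compute A + A by enumerating all 25 pairs.
A + A = {-6, -4, -2, 0, 2, 4, 5, 6, 7, 9, 10, 13, 16}, so |A + A| = 13.
Step 2: Doubling constant K = |A + A|/|A| = 13/5 = 13/5 ≈ 2.6000.
Step 3: Plünnecke-Ruzsa gives |3A| ≤ K³·|A| = (2.6000)³ · 5 ≈ 87.8800.
Step 4: Compute 3A = A + A + A directly by enumerating all triples (a,b,c) ∈ A³; |3A| = 24.
Step 5: Check 24 ≤ 87.8800? Yes ✓.

K = 13/5, Plünnecke-Ruzsa bound K³|A| ≈ 87.8800, |3A| = 24, inequality holds.


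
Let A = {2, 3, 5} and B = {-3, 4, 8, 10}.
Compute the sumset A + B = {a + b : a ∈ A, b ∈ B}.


A + B = {a + b : a ∈ A, b ∈ B}.
Enumerate all |A|·|B| = 3·4 = 12 pairs (a, b) and collect distinct sums.
a = 2: 2+-3=-1, 2+4=6, 2+8=10, 2+10=12
a = 3: 3+-3=0, 3+4=7, 3+8=11, 3+10=13
a = 5: 5+-3=2, 5+4=9, 5+8=13, 5+10=15
Collecting distinct sums: A + B = {-1, 0, 2, 6, 7, 9, 10, 11, 12, 13, 15}
|A + B| = 11

A + B = {-1, 0, 2, 6, 7, 9, 10, 11, 12, 13, 15}


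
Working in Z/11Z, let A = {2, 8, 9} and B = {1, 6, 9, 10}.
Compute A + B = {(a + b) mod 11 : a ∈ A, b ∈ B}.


Work in Z/11Z: reduce every sum a + b modulo 11.
Enumerate all 12 pairs:
a = 2: 2+1=3, 2+6=8, 2+9=0, 2+10=1
a = 8: 8+1=9, 8+6=3, 8+9=6, 8+10=7
a = 9: 9+1=10, 9+6=4, 9+9=7, 9+10=8
Distinct residues collected: {0, 1, 3, 4, 6, 7, 8, 9, 10}
|A + B| = 9 (out of 11 total residues).

A + B = {0, 1, 3, 4, 6, 7, 8, 9, 10}


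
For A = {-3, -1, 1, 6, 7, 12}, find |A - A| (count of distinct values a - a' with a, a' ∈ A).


A - A = {a - a' : a, a' ∈ A}; |A| = 6.
Bounds: 2|A|-1 ≤ |A - A| ≤ |A|² - |A| + 1, i.e. 11 ≤ |A - A| ≤ 31.
Note: 0 ∈ A - A always (from a - a). The set is symmetric: if d ∈ A - A then -d ∈ A - A.
Enumerate nonzero differences d = a - a' with a > a' (then include -d):
Positive differences: {1, 2, 4, 5, 6, 7, 8, 9, 10, 11, 13, 15}
Full difference set: {0} ∪ (positive diffs) ∪ (negative diffs).
|A - A| = 1 + 2·12 = 25 (matches direct enumeration: 25).

|A - A| = 25


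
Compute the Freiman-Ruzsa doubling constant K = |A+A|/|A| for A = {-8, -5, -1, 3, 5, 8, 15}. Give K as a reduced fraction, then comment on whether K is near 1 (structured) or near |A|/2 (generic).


|A| = 7.
Compute A + A by enumerating all 49 pairs.
A + A = {-16, -13, -10, -9, -6, -5, -3, -2, 0, 2, 3, 4, 6, 7, 8, 10, 11, 13, 14, 16, 18, 20, 23, 30}, so |A + A| = 24.
K = |A + A| / |A| = 24/7 (already in lowest terms) ≈ 3.4286.
Reference: AP of size 7 gives K = 13/7 ≈ 1.8571; a fully generic set of size 7 gives K ≈ 4.0000.

|A| = 7, |A + A| = 24, K = 24/7.


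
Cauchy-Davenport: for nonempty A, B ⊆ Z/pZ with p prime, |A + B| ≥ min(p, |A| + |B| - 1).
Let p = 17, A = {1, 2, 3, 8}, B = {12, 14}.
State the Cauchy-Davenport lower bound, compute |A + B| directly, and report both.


Cauchy-Davenport: |A + B| ≥ min(p, |A| + |B| - 1) for A, B nonempty in Z/pZ.
|A| = 4, |B| = 2, p = 17.
CD lower bound = min(17, 4 + 2 - 1) = min(17, 5) = 5.
Compute A + B mod 17 directly:
a = 1: 1+12=13, 1+14=15
a = 2: 2+12=14, 2+14=16
a = 3: 3+12=15, 3+14=0
a = 8: 8+12=3, 8+14=5
A + B = {0, 3, 5, 13, 14, 15, 16}, so |A + B| = 7.
Verify: 7 ≥ 5? Yes ✓.

CD lower bound = 5, actual |A + B| = 7.


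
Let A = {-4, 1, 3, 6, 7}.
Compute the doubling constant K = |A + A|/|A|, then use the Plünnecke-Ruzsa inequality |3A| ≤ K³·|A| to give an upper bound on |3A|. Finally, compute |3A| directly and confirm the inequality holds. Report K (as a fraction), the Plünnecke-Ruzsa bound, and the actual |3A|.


|A| = 5.
Step 1: Compute A + A by enumerating all 25 pairs.
A + A = {-8, -3, -1, 2, 3, 4, 6, 7, 8, 9, 10, 12, 13, 14}, so |A + A| = 14.
Step 2: Doubling constant K = |A + A|/|A| = 14/5 = 14/5 ≈ 2.8000.
Step 3: Plünnecke-Ruzsa gives |3A| ≤ K³·|A| = (2.8000)³ · 5 ≈ 109.7600.
Step 4: Compute 3A = A + A + A directly by enumerating all triples (a,b,c) ∈ A³; |3A| = 26.
Step 5: Check 26 ≤ 109.7600? Yes ✓.

K = 14/5, Plünnecke-Ruzsa bound K³|A| ≈ 109.7600, |3A| = 26, inequality holds.


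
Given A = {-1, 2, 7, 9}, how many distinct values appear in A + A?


A + A = {a + a' : a, a' ∈ A}; |A| = 4.
General bounds: 2|A| - 1 ≤ |A + A| ≤ |A|(|A|+1)/2, i.e. 7 ≤ |A + A| ≤ 10.
Lower bound 2|A|-1 is attained iff A is an arithmetic progression.
Enumerate sums a + a' for a ≤ a' (symmetric, so this suffices):
a = -1: -1+-1=-2, -1+2=1, -1+7=6, -1+9=8
a = 2: 2+2=4, 2+7=9, 2+9=11
a = 7: 7+7=14, 7+9=16
a = 9: 9+9=18
Distinct sums: {-2, 1, 4, 6, 8, 9, 11, 14, 16, 18}
|A + A| = 10

|A + A| = 10


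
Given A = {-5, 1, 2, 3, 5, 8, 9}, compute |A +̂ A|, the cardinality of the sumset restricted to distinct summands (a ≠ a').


Restricted sumset: A +̂ A = {a + a' : a ∈ A, a' ∈ A, a ≠ a'}.
Equivalently, take A + A and drop any sum 2a that is achievable ONLY as a + a for a ∈ A (i.e. sums representable only with equal summands).
Enumerate pairs (a, a') with a < a' (symmetric, so each unordered pair gives one sum; this covers all a ≠ a'):
  -5 + 1 = -4
  -5 + 2 = -3
  -5 + 3 = -2
  -5 + 5 = 0
  -5 + 8 = 3
  -5 + 9 = 4
  1 + 2 = 3
  1 + 3 = 4
  1 + 5 = 6
  1 + 8 = 9
  1 + 9 = 10
  2 + 3 = 5
  2 + 5 = 7
  2 + 8 = 10
  2 + 9 = 11
  3 + 5 = 8
  3 + 8 = 11
  3 + 9 = 12
  5 + 8 = 13
  5 + 9 = 14
  8 + 9 = 17
Collected distinct sums: {-4, -3, -2, 0, 3, 4, 5, 6, 7, 8, 9, 10, 11, 12, 13, 14, 17}
|A +̂ A| = 17
(Reference bound: |A +̂ A| ≥ 2|A| - 3 for |A| ≥ 2, with |A| = 7 giving ≥ 11.)

|A +̂ A| = 17


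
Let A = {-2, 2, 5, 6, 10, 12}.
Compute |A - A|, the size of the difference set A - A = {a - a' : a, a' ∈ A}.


A - A = {a - a' : a, a' ∈ A}; |A| = 6.
Bounds: 2|A|-1 ≤ |A - A| ≤ |A|² - |A| + 1, i.e. 11 ≤ |A - A| ≤ 31.
Note: 0 ∈ A - A always (from a - a). The set is symmetric: if d ∈ A - A then -d ∈ A - A.
Enumerate nonzero differences d = a - a' with a > a' (then include -d):
Positive differences: {1, 2, 3, 4, 5, 6, 7, 8, 10, 12, 14}
Full difference set: {0} ∪ (positive diffs) ∪ (negative diffs).
|A - A| = 1 + 2·11 = 23 (matches direct enumeration: 23).

|A - A| = 23


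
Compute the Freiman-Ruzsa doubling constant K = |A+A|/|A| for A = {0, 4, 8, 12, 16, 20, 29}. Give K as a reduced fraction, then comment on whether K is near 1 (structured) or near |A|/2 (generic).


|A| = 7.
Compute A + A by enumerating all 49 pairs.
A + A = {0, 4, 8, 12, 16, 20, 24, 28, 29, 32, 33, 36, 37, 40, 41, 45, 49, 58}, so |A + A| = 18.
K = |A + A| / |A| = 18/7 (already in lowest terms) ≈ 2.5714.
Reference: AP of size 7 gives K = 13/7 ≈ 1.8571; a fully generic set of size 7 gives K ≈ 4.0000.

|A| = 7, |A + A| = 18, K = 18/7.


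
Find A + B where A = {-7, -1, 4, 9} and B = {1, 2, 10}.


A + B = {a + b : a ∈ A, b ∈ B}.
Enumerate all |A|·|B| = 4·3 = 12 pairs (a, b) and collect distinct sums.
a = -7: -7+1=-6, -7+2=-5, -7+10=3
a = -1: -1+1=0, -1+2=1, -1+10=9
a = 4: 4+1=5, 4+2=6, 4+10=14
a = 9: 9+1=10, 9+2=11, 9+10=19
Collecting distinct sums: A + B = {-6, -5, 0, 1, 3, 5, 6, 9, 10, 11, 14, 19}
|A + B| = 12

A + B = {-6, -5, 0, 1, 3, 5, 6, 9, 10, 11, 14, 19}


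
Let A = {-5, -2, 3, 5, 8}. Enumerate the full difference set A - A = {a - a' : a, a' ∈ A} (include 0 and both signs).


A - A = {a - a' : a, a' ∈ A}.
Compute a - a' for each ordered pair (a, a'):
a = -5: -5--5=0, -5--2=-3, -5-3=-8, -5-5=-10, -5-8=-13
a = -2: -2--5=3, -2--2=0, -2-3=-5, -2-5=-7, -2-8=-10
a = 3: 3--5=8, 3--2=5, 3-3=0, 3-5=-2, 3-8=-5
a = 5: 5--5=10, 5--2=7, 5-3=2, 5-5=0, 5-8=-3
a = 8: 8--5=13, 8--2=10, 8-3=5, 8-5=3, 8-8=0
Collecting distinct values (and noting 0 appears from a-a):
A - A = {-13, -10, -8, -7, -5, -3, -2, 0, 2, 3, 5, 7, 8, 10, 13}
|A - A| = 15

A - A = {-13, -10, -8, -7, -5, -3, -2, 0, 2, 3, 5, 7, 8, 10, 13}


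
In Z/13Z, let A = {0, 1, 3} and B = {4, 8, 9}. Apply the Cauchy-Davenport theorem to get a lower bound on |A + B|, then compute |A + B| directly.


Cauchy-Davenport: |A + B| ≥ min(p, |A| + |B| - 1) for A, B nonempty in Z/pZ.
|A| = 3, |B| = 3, p = 13.
CD lower bound = min(13, 3 + 3 - 1) = min(13, 5) = 5.
Compute A + B mod 13 directly:
a = 0: 0+4=4, 0+8=8, 0+9=9
a = 1: 1+4=5, 1+8=9, 1+9=10
a = 3: 3+4=7, 3+8=11, 3+9=12
A + B = {4, 5, 7, 8, 9, 10, 11, 12}, so |A + B| = 8.
Verify: 8 ≥ 5? Yes ✓.

CD lower bound = 5, actual |A + B| = 8.


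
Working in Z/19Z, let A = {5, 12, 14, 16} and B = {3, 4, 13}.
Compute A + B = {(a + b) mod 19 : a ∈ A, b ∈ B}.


Work in Z/19Z: reduce every sum a + b modulo 19.
Enumerate all 12 pairs:
a = 5: 5+3=8, 5+4=9, 5+13=18
a = 12: 12+3=15, 12+4=16, 12+13=6
a = 14: 14+3=17, 14+4=18, 14+13=8
a = 16: 16+3=0, 16+4=1, 16+13=10
Distinct residues collected: {0, 1, 6, 8, 9, 10, 15, 16, 17, 18}
|A + B| = 10 (out of 19 total residues).

A + B = {0, 1, 6, 8, 9, 10, 15, 16, 17, 18}


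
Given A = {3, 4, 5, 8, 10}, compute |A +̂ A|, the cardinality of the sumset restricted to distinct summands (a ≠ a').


Restricted sumset: A +̂ A = {a + a' : a ∈ A, a' ∈ A, a ≠ a'}.
Equivalently, take A + A and drop any sum 2a that is achievable ONLY as a + a for a ∈ A (i.e. sums representable only with equal summands).
Enumerate pairs (a, a') with a < a' (symmetric, so each unordered pair gives one sum; this covers all a ≠ a'):
  3 + 4 = 7
  3 + 5 = 8
  3 + 8 = 11
  3 + 10 = 13
  4 + 5 = 9
  4 + 8 = 12
  4 + 10 = 14
  5 + 8 = 13
  5 + 10 = 15
  8 + 10 = 18
Collected distinct sums: {7, 8, 9, 11, 12, 13, 14, 15, 18}
|A +̂ A| = 9
(Reference bound: |A +̂ A| ≥ 2|A| - 3 for |A| ≥ 2, with |A| = 5 giving ≥ 7.)

|A +̂ A| = 9


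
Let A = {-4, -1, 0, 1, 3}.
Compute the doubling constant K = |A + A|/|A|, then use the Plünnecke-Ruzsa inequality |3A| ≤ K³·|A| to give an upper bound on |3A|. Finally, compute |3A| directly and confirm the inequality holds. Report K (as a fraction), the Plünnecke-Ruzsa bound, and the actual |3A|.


|A| = 5.
Step 1: Compute A + A by enumerating all 25 pairs.
A + A = {-8, -5, -4, -3, -2, -1, 0, 1, 2, 3, 4, 6}, so |A + A| = 12.
Step 2: Doubling constant K = |A + A|/|A| = 12/5 = 12/5 ≈ 2.4000.
Step 3: Plünnecke-Ruzsa gives |3A| ≤ K³·|A| = (2.4000)³ · 5 ≈ 69.1200.
Step 4: Compute 3A = A + A + A directly by enumerating all triples (a,b,c) ∈ A³; |3A| = 19.
Step 5: Check 19 ≤ 69.1200? Yes ✓.

K = 12/5, Plünnecke-Ruzsa bound K³|A| ≈ 69.1200, |3A| = 19, inequality holds.
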